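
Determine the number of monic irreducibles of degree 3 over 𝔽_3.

8

The number of monic irreducibles of degree 3 over GF(3) is (1/3)·Σ_{d∣3} μ(3/d) 3^d.
Divisors of 3: 1, 3; μ(3/d) for each: -1, 1.
Σ = − 3^1 + 3^3 = 24.
N = 24/3 = 8.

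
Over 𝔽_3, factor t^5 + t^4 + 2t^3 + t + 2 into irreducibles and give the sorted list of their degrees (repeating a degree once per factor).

2, 3

Write h(t) = t^5 + t^4 + 2t^3 + t + 2.
Roots in 𝔽_3: h(0) = 2; h(1) = 1; h(2) = 2.
Complete factorization: h(t) = (t^2 + 1)·(t^3 + t^2 + t + 2).
Factor degrees with multiplicity: 2 + 3 = 5.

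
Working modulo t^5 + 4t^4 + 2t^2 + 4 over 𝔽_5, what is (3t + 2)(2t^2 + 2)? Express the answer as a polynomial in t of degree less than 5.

t^3 + 4t^2 + t + 4

Multiply in 𝔽_5[t]: (3t + 2)·(2t^2 + 2) = t^3 + 4t^2 + t + 4.
Reduced: t^3 + 4t^2 + t + 4.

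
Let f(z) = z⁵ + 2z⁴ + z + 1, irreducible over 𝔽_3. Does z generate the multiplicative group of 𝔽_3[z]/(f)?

|GF(3^5)^×| = 3^5 − 1 = 242. Prime factorization: 242 = 2·11^2.
f is primitive ⇔ z has order 242 in GF(3)[z]/(f), i.e. z^(242/q) ≠ 1 for each prime q | 242.
z^(121) mod f = 2.
z^(22) mod f = z⁴ + z³ + 2z + 1.
None equal 1, so z has full order 242; f is primitive.

Yes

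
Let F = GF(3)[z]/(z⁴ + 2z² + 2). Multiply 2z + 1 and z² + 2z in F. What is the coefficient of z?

2

Multiply in GF(3)[z]: (2z + 1)·(z² + 2z) = 2z³ + 2z² + 2z.
Reduced: 2z³ + 2z² + 2z.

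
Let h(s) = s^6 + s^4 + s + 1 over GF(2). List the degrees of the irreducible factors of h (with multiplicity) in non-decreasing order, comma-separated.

1, 2, 3

Roots in GF(2): h(0) = 1; h(1) = 0 → root.
Linear factors from roots: (s + 1).
Complete factorization: h(s) = (s + 1)·(s^2 + s + 1)·(s^3 + s + 1).
Factor degrees with multiplicity: 1 + 2 + 3 = 6.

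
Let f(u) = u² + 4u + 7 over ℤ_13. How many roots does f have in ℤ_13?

2

Evaluate at each of the 13 elements of ℤ_13:
f(0) = 7; f(1) = 12; f(2) = 6; f(3) = 2; f(4) = 0 → root; f(5) = 0 → root; f(6) = 2; f(7) = 6; f(8) = 12; f(9) = 7; f(10) = 4; f(11) = 3; f(12) = 4.
Roots: {4, 5}.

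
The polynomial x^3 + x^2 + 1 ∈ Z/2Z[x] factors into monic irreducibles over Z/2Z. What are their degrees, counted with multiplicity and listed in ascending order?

3

Write g(x) = x^3 + x^2 + 1.
Roots in Z/2Z: g(0) = 1; g(1) = 1.
Complete factorization: g(x) = (x^3 + x^2 + 1).
Factor degrees with multiplicity: 3 = 3.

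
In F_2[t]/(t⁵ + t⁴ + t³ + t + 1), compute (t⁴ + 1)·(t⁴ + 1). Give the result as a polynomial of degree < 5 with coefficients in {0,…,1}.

Multiply in F_2[t]: (t⁴ + 1)·(t⁴ + 1) = t⁸ + 1.
Reduce using t⁵ ≡ t⁴ + t³ + t + 1 (mod t⁵ + t⁴ + t³ + t + 1).
Reduced: t³ + t² + t.

t^3 + t^2 + t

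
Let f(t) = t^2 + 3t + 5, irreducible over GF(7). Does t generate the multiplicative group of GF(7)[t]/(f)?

Yes

|GF(7^2)^×| = 7^2 − 1 = 48. Prime factorization: 48 = 2^4·3.
f is primitive ⇔ t has order 48 in GF(7)[t]/(f), i.e. t^(48/q) ≠ 1 for each prime q | 48.
t^(24) mod f = 6.
t^(16) mod f = 4.
None equal 1, so t has full order 48; f is primitive.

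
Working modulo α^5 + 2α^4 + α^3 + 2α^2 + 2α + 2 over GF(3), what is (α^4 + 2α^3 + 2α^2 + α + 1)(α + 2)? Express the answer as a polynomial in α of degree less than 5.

2α^4 + 2α^3 + α

Multiply in GF(3)[α]: (α^4 + 2α^3 + 2α^2 + α + 1)·(α + 2) = α^5 + α^4 + 2α^2 + 2.
Reduce using α^5 ≡ α^4 + 2α^3 + α^2 + α + 1 (mod α^5 + 2α^4 + α^3 + 2α^2 + 2α + 2).
Reduced: 2α^4 + 2α^3 + α.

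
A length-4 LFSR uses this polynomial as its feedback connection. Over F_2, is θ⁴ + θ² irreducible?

Write f(θ) = θ⁴ + θ².
Check for roots in F_2: f(0) = 0 → root; f(1) = 0 → root.
f(0) = 0, so (θ) divides f(θ); f is reducible.

No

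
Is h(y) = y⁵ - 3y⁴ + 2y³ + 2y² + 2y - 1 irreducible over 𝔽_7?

No

Check for roots in 𝔽_7: h(0) = 6; h(1) = 3; h(2) = 4; h(3) = 0 → root; h(4) = 3; h(5) = 5; h(6) = 0 → root.
h(3) = 0, so (y − 3) divides h(y); h is reducible.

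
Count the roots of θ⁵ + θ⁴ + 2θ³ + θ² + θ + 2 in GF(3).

Write g(θ) = θ⁵ + θ⁴ + 2θ³ + θ² + θ + 2.
Evaluate at each of the 3 elements of GF(3):
g(0) = 2; g(1) = 2; g(2) = 0 → root.
Roots: {2}.

1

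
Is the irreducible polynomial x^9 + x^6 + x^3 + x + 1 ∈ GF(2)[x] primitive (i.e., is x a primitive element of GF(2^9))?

Write f(x) = x^9 + x^6 + x^3 + x + 1.
|GF(2^9)^×| = 2^9 − 1 = 511. Prime factorization: 511 = 7·73.
f is primitive ⇔ x has order 511 in GF(2)[x]/(f), i.e. x^(511/q) ≠ 1 for each prime q | 511.
x^(73) mod f = 1
x^(7) mod f = x^7.
Since x^(73) = 1, the order of x divides 73 < 511; not primitive.

No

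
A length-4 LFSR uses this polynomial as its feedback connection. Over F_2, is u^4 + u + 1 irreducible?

Write f(u) = u^4 + u + 1.
Check for roots in F_2: f(0) = 1; f(1) = 1.
No roots, so no linear factors.
Monic irreducibles of degree 2 over GF(2): u^2 + u + 1.
None of them divide f (all give nonzero remainder).
No irreducible factor of degree ≤ 2 exists, so f is irreducible over GF(2).

Yes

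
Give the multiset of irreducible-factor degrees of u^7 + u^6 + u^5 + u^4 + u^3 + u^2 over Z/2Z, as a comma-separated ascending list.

Write f(u) = u^7 + u^6 + u^5 + u^4 + u^3 + u^2.
Roots in Z/2Z: f(0) = 0 → root; f(1) = 0 → root.
Linear factors from roots: (u), (u + 1).
Complete factorization: f(u) = (u + 1)·(u)^2·(u^2 + u + 1)^2.
Factor degrees with multiplicity: 1 + 1 + 1 + 2 + 2 = 7.

1, 1, 1, 2, 2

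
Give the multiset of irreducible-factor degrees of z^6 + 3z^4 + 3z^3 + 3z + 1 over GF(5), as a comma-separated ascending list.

Write h(z) = z^6 + 3z^4 + 3z^3 + 3z + 1.
Roots in GF(5): h(0) = 1; h(1) = 1; h(2) = 3; h(3) = 3; h(4) = 4.
Complete factorization: h(z) = (z^6 + 3z^4 + 3z^3 + 3z + 1).
Factor degrees with multiplicity: 6 = 6.

6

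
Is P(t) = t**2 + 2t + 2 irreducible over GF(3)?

Yes

Check for roots in GF(3): P(0) = 2; P(1) = 2; P(2) = 1.
No roots. A degree-2 polynomial over a field with no linear factor is irreducible.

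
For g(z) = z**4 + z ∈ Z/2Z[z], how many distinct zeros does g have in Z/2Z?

2

Evaluate at each of the 2 elements of Z/2Z:
g(0) = 0 → root; g(1) = 0 → root.
Roots: {0, 1}.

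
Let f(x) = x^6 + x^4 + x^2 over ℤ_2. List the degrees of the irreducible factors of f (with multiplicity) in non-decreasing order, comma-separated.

Roots in ℤ_2: f(0) = 0 → root; f(1) = 1.
Linear factors from roots: (x).
Complete factorization: f(x) = (x)^2·(x^2 + x + 1)^2.
Factor degrees with multiplicity: 1 + 1 + 2 + 2 = 6.

1, 1, 2, 2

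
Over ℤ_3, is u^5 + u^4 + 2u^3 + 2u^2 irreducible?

Write h(u) = u^5 + u^4 + 2u^3 + 2u^2.
Check for roots in ℤ_3: h(0) = 0 → root; h(1) = 0 → root; h(2) = 0 → root.
h(0) = 0, so (u) divides h(u); h is reducible.

No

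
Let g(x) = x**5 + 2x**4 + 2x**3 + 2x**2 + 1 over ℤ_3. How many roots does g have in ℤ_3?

Evaluate at each of the 3 elements of ℤ_3:
g(0) = 1; g(1) = 2; g(2) = 2.
No element is a root.

0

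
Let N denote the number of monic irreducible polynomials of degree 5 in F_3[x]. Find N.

48

Gauss's count: N_{3}(5) = (1/5) Σ_{d|5} μ(5/d)·3^d.
Divisors of 5: 1, 5; μ(5/d) for each: -1, 1.
Σ = − 3^1 + 3^5 = 240.
N = 240/5 = 48.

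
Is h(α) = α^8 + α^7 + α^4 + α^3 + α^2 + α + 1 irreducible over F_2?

Yes

Check for roots in F_2: h(0) = 1; h(1) = 1.
No roots, so no linear factors.
Monic irreducibles of degree 2 over GF(2): α^2 + α + 1.
None of them divide h (all give nonzero remainder).
Monic irreducibles of degree 3 over GF(2): α^3 + α + 1, α^3 + α^2 + 1.
None of them divide h (all give nonzero remainder).
Monic irreducibles of degree 4 over GF(2): α^4 + α + 1, α^4 + α^3 + 1, α^4 + α^3 + α^2 + α + 1.
None of them divide h (all give nonzero remainder).
No irreducible factor of degree ≤ 4 exists, so h is irreducible over GF(2).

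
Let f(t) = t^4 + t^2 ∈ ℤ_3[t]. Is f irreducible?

Check for roots in ℤ_3: f(0) = 0 → root; f(1) = 2; f(2) = 2.
f(0) = 0, so (t) divides f(t); f is reducible.

No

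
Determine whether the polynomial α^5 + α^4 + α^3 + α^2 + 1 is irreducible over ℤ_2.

Yes

Write m(α) = α^5 + α^4 + α^3 + α^2 + 1.
Check for roots in ℤ_2: m(0) = 1; m(1) = 1.
No roots, so no linear factors.
Monic irreducibles of degree 2 over GF(2): α^2 + α + 1.
None of them divide m (all give nonzero remainder).
No irreducible factor of degree ≤ 2 exists, so m is irreducible over GF(2).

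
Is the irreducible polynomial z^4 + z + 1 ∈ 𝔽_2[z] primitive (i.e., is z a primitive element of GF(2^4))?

Write f(z) = z^4 + z + 1.
|GF(2^4)^×| = 2^4 − 1 = 15. Prime factorization: 15 = 3·5.
f is primitive ⇔ z has order 15 in GF(2)[z]/(f), i.e. z^(15/q) ≠ 1 for each prime q | 15.
z^(5) mod f = z^2 + z.
z^(3) mod f = z^3.
None equal 1, so z has full order 15; f is primitive.

Yes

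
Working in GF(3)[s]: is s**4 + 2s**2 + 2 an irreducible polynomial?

Write h(s) = s**4 + 2s**2 + 2.
Check for roots in GF(3): h(0) = 2; h(1) = 2; h(2) = 2.
No roots, so no linear factors.
Monic irreducibles of degree 2 over GF(3): s**2 + 1, s**2 + s + 2, s**2 + 2s + 2.
None of them divide h (all give nonzero remainder).
No irreducible factor of degree ≤ 2 exists, so h is irreducible over GF(3).

Yes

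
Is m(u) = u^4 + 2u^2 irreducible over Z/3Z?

No

Check for roots in Z/3Z: m(0) = 0 → root; m(1) = 0 → root; m(2) = 0 → root.
m(0) = 0, so (u) divides m(u); m is reducible.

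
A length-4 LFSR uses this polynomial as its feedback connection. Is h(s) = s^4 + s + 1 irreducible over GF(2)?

Yes

Check for roots in GF(2): h(0) = 1; h(1) = 1.
No roots, so no linear factors.
Monic irreducibles of degree 2 over GF(2): s^2 + s + 1.
None of them divide h (all give nonzero remainder).
No irreducible factor of degree ≤ 2 exists, so h is irreducible over GF(2).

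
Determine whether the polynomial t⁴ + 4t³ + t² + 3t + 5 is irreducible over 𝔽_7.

Write m(t) = t⁴ + 4t³ + t² + 3t + 5.
Check for roots in 𝔽_7: m(0) = 5; m(1) = 0 → root; m(2) = 0 → root; m(3) = 2; m(4) = 6; m(5) = 1; m(6) = 0 → root.
m(1) = 0, so (t − 1) divides m(t); m is reducible.

No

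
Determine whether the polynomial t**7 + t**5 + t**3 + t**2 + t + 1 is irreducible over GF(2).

No

Write g(t) = t**7 + t**5 + t**3 + t**2 + t + 1.
Check for roots in GF(2): g(0) = 1; g(1) = 0 → root.
g(1) = 0, so (t − 1) divides g(t); g is reducible.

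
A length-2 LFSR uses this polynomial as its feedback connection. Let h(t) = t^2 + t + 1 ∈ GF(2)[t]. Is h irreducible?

Check for roots in GF(2): h(0) = 1; h(1) = 1.
No roots. A degree-2 polynomial over a field with no linear factor is irreducible.

Yes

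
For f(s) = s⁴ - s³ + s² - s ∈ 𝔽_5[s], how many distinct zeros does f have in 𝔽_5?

Evaluate at each of the 5 elements of 𝔽_5:
f(0) = 0 → root; f(1) = 0 → root; f(2) = 0 → root; f(3) = 0 → root; f(4) = 4.
Roots: {0, 1, 2, 3}.

4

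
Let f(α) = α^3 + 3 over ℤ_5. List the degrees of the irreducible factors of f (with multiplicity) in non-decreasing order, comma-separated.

1, 2

Roots in ℤ_5: f(0) = 3; f(1) = 4; f(2) = 1; f(3) = 0 → root; f(4) = 2.
Linear factors from roots: (α + 2).
Complete factorization: f(α) = (α + 2)·(α^2 + 3α + 4).
Factor degrees with multiplicity: 1 + 2 = 3.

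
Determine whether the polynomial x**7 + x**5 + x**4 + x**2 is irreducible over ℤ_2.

No

Write g(x) = x**7 + x**5 + x**4 + x**2.
Check for roots in ℤ_2: g(0) = 0 → root; g(1) = 0 → root.
g(0) = 0, so (x) divides g(x); g is reducible.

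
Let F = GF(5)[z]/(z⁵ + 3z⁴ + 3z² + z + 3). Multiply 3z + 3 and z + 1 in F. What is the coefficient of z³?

0

Multiply in GF(5)[z]: (3z + 3)·(z + 1) = 3z² + z + 3.
Reduced: 3z² + z + 3.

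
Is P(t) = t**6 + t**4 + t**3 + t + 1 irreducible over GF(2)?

Yes

Check for roots in GF(2): P(0) = 1; P(1) = 1.
No roots, so no linear factors.
Monic irreducibles of degree 2 over GF(2): t**2 + t + 1.
None of them divide P (all give nonzero remainder).
Monic irreducibles of degree 3 over GF(2): t**3 + t + 1, t**3 + t**2 + 1.
None of them divide P (all give nonzero remainder).
No irreducible factor of degree ≤ 3 exists, so P is irreducible over GF(2).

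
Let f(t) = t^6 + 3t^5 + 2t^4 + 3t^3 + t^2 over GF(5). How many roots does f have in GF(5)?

4

Evaluate at each of the 5 elements of GF(5):
f(0) = 0 → root; f(1) = 0 → root; f(2) = 0 → root; f(3) = 0 → root; f(4) = 3.
Roots: {0, 1, 2, 3}.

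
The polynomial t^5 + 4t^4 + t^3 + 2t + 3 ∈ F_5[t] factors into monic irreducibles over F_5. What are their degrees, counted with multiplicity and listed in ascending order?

5

Write g(t) = t^5 + 4t^4 + t^3 + 2t + 3.
Roots in F_5: g(0) = 3; g(1) = 1; g(2) = 1; g(3) = 3; g(4) = 3.
Complete factorization: g(t) = (t^5 + 4t^4 + t^3 + 2t + 3).
Factor degrees with multiplicity: 5 = 5.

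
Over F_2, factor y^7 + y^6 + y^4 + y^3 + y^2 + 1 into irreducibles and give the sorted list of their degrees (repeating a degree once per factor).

Write f(y) = y^7 + y^6 + y^4 + y^3 + y^2 + 1.
Roots in F_2: f(0) = 1; f(1) = 0 → root.
Linear factors from roots: (y + 1).
Complete factorization: f(y) = (y + 1)^4·(y^3 + y^2 + 1).
Factor degrees with multiplicity: 1 + 1 + 1 + 1 + 3 = 7.

1, 1, 1, 1, 3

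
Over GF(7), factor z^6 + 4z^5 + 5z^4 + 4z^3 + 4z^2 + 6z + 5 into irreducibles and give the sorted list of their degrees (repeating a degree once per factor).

Write h(z) = z^6 + 4z^5 + 5z^4 + 4z^3 + 4z^2 + 6z + 5.
Linear factors from roots: (z + 3), (z + 2).
Complete factorization: h(z) = (z + 2)·(z + 3)·(z^2 + z + 3)·(z^2 + 5z + 3).
Factor degrees with multiplicity: 1 + 1 + 2 + 2 = 6.

1, 1, 2, 2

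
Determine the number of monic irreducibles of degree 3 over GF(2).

2

x^(2^3) − x is the product of all monic irreducibles of degree dividing 3; Möbius inversion gives N = (1/3) Σ μ(3/d)·2^d.
Divisors of 3: 1, 3; μ(3/d) for each: -1, 1.
Σ = − 2^1 + 2^3 = 6.
N = 6/3 = 2.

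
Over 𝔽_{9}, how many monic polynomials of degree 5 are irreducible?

11808

By the necklace-counting formula, N_9(5) = (1/5) Σ_{d|5} μ(5/d)·9^d.
Divisors of 5: 1, 5; μ(5/d) for each: -1, 1.
Σ = − 9^1 + 9^5 = 59040.
N = 59040/5 = 11808.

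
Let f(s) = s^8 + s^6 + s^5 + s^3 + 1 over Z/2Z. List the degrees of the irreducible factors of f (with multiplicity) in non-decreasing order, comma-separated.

8

Roots in Z/2Z: f(0) = 1; f(1) = 1.
Complete factorization: f(s) = (s^8 + s^6 + s^5 + s^3 + 1).
Factor degrees with multiplicity: 8 = 8.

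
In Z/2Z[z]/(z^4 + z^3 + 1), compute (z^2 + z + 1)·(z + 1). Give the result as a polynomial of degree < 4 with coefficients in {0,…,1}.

Multiply in Z/2Z[z]: (z^2 + z + 1)·(z + 1) = z^3 + 1.
Reduced: z^3 + 1.

z^3 + 1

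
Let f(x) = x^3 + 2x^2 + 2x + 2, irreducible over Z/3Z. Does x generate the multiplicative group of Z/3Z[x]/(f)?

|GF(3^3)^×| = 3^3 − 1 = 26. Prime factorization: 26 = 2·13.
f is primitive ⇔ x has order 26 in GF(3)[x]/(f), i.e. x^(26/q) ≠ 1 for each prime q | 26.
x^(13) mod f = 1
x^(2) mod f = x^2.
Since x^(13) = 1, the order of x divides 13 < 26; not primitive.

No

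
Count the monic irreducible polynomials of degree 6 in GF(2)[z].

9

x^(2^6) − x is the product of all monic irreducibles of degree dividing 6; Möbius inversion gives N = (1/6) Σ μ(6/d)·2^d.
Divisors of 6: 1, 2, 3, 6; μ(6/d) for each: 1, -1, -1, 1.
Σ = 2^1 − 2^2 − 2^3 + 2^6 = 54.
N = 54/6 = 9.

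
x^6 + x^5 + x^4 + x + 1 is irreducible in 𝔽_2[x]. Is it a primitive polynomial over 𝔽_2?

Write f(x) = x^6 + x^5 + x^4 + x + 1.
|GF(2^6)^×| = 2^6 − 1 = 63. Prime factorization: 63 = 3^2·7.
f is primitive ⇔ x has order 63 in GF(2)[x]/(f), i.e. x^(63/q) ≠ 1 for each prime q | 63.
x^(21) mod f = x^4 + x^3 + 1.
x^(9) mod f = x^5 + x^2 + x + 1.
None equal 1, so x has full order 63; f is primitive.

Yes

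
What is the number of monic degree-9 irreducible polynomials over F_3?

2184

x^(3^9) − x is the product of all monic irreducibles of degree dividing 9; Möbius inversion gives N = (1/9) Σ μ(9/d)·3^d.
Divisors of 9: 1, 3, 9; μ(9/d) for each: 0, -1, 1.
Σ = − 3^3 + 3^9 = 19656.
N = 19656/9 = 2184.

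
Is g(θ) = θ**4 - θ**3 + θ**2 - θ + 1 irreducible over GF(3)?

Check for roots in GF(3): g(0) = 1; g(1) = 1; g(2) = 2.
No roots, so no linear factors.
Monic irreducibles of degree 2 over GF(3): θ**2 + 1, θ**2 + θ - 1, θ**2 - θ - 1.
None of them divide g (all give nonzero remainder).
No irreducible factor of degree ≤ 2 exists, so g is irreducible over GF(3).

Yes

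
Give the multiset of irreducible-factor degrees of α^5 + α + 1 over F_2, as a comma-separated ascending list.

2, 3

Write h(α) = α^5 + α + 1.
Roots in F_2: h(0) = 1; h(1) = 1.
Complete factorization: h(α) = (α^2 + α + 1)·(α^3 + α^2 + 1).
Factor degrees with multiplicity: 2 + 3 = 5.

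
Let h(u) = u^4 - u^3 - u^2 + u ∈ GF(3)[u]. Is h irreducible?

No

Check for roots in GF(3): h(0) = 0 → root; h(1) = 0 → root; h(2) = 0 → root.
h(0) = 0, so (u) divides h(u); h is reducible.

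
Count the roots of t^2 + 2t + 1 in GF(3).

1

Write g(t) = t^2 + 2t + 1.
Evaluate at each of the 3 elements of GF(3):
g(0) = 1; g(1) = 1; g(2) = 0 → root.
Roots: {2}.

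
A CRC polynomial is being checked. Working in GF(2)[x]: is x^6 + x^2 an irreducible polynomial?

Write P(x) = x^6 + x^2.
Check for roots in GF(2): P(0) = 0 → root; P(1) = 0 → root.
P(0) = 0, so (x) divides P(x); P is reducible.

No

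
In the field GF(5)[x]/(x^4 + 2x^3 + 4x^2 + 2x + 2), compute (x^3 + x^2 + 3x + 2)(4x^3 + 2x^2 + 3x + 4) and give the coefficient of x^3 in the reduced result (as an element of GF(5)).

Multiply in GF(5)[x]: (x^3 + x^2 + 3x + 2)·(4x^3 + 2x^2 + 3x + 4) = 4x^6 + x^5 + 2x^4 + x^3 + 2x^2 + 3x + 3.
Reduce using x^4 ≡ 3x^3 + x^2 + 3x + 3 (mod x^4 + 2x^3 + 4x^2 + 2x + 2).
Reduced: x^3 + 3x^2 + 2x + 3.

1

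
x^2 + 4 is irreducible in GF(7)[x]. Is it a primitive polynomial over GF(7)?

No

Write f(x) = x^2 + 4.
|GF(7^2)^×| = 7^2 − 1 = 48. Prime factorization: 48 = 2^4·3.
f is primitive ⇔ x has order 48 in GF(7)[x]/(f), i.e. x^(48/q) ≠ 1 for each prime q | 48.
x^(24) mod f = 1
x^(16) mod f = 2.
Since x^(24) = 1, the order of x divides 24 < 48; not primitive.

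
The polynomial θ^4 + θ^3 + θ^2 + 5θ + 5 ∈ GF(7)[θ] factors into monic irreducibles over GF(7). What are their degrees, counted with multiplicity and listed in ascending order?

1, 3

Write g(θ) = θ^4 + θ^3 + θ^2 + 5θ + 5.
Linear factors from roots: (θ + 2).
Complete factorization: g(θ) = (θ + 2)·(θ^3 + 6θ^2 + 3θ + 6).
Factor degrees with multiplicity: 1 + 3 = 4.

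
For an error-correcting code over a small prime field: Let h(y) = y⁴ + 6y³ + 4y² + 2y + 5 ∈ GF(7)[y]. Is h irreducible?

Check for roots in GF(7): h(0) = 5; h(1) = 4; h(2) = 5; h(3) = 3; h(4) = 3; h(5) = 6; h(6) = 2.
No roots, so no linear factors.
Degree-2 irreducible divisors: test the 21 monic irreducibles of degree 2 over GF(7).
None of them divide h (all give nonzero remainder).
No irreducible factor of degree ≤ 2 exists, so h is irreducible over GF(7).

Yes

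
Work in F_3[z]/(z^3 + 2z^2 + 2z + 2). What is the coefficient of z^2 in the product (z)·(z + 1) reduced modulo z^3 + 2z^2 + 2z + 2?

1

Multiply in F_3[z]: (z)·(z + 1) = z^2 + z.
Reduced: z^2 + z.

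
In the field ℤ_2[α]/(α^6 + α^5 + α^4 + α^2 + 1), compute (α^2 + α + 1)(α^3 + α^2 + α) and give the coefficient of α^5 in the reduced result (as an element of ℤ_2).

1

Multiply in ℤ_2[α]: (α^2 + α + 1)·(α^3 + α^2 + α) = α^5 + α^3 + α.
Reduced: α^5 + α^3 + α.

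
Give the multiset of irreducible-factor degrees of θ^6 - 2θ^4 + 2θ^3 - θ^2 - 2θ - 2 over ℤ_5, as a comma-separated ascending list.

Write f(θ) = θ^6 - 2θ^4 + 2θ^3 - θ^2 - 2θ - 2.
Roots in ℤ_5: f(0) = 3; f(1) = 1; f(2) = 3; f(3) = 4; f(4) = 1.
Complete factorization: f(θ) = (θ^3 + 2θ^2 + 2θ + 2)·(θ^3 - 2θ^2 - 1).
Factor degrees with multiplicity: 3 + 3 = 6.

3, 3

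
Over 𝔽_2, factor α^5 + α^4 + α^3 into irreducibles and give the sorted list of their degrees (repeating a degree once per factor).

1, 1, 1, 2

Write g(α) = α^5 + α^4 + α^3.
Roots in 𝔽_2: g(0) = 0 → root; g(1) = 1.
Linear factors from roots: (α).
Complete factorization: g(α) = (α)^3·(α^2 + α + 1).
Factor degrees with multiplicity: 1 + 1 + 1 + 2 = 5.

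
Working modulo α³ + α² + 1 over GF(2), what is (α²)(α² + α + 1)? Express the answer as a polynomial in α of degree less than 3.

α^2 + α

Multiply in GF(2)[α]: (α²)·(α² + α + 1) = α⁴ + α³ + α².
Reduce using α³ ≡ α² + 1 (mod α³ + α² + 1).
Reduced: α² + α.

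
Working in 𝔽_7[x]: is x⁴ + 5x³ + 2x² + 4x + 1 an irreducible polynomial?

Yes

Write m(x) = x⁴ + 5x³ + 2x² + 4x + 1.
Check for roots in 𝔽_7: m(0) = 1; m(1) = 6; m(2) = 3; m(3) = 2; m(4) = 2; m(5) = 5; m(6) = 2.
No roots, so no linear factors.
Degree-2 irreducible divisors: test the 21 monic irreducibles of degree 2 over GF(7).
None of them divide m (all give nonzero remainder).
No irreducible factor of degree ≤ 2 exists, so m is irreducible over GF(7).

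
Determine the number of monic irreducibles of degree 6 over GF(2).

By the necklace-counting formula, N_2(6) = (1/6) Σ_{d|6} μ(6/d)·2^d.
Divisors of 6: 1, 2, 3, 6; μ(6/d) for each: 1, -1, -1, 1.
Σ = 2^1 − 2^2 − 2^3 + 2^6 = 54.
N = 54/6 = 9.

9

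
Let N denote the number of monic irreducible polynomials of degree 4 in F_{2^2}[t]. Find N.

By the necklace-counting formula, N_4(4) = (1/4) Σ_{d|4} μ(4/d)·4^d.
Divisors of 4: 1, 2, 4; μ(4/d) for each: 0, -1, 1.
Σ = − 4^2 + 4^4 = 240.
N = 240/4 = 60.

60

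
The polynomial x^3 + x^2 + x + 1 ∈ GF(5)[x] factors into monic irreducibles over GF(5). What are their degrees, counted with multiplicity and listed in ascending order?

1, 1, 1

Write h(x) = x^3 + x^2 + x + 1.
Roots in GF(5): h(0) = 1; h(1) = 4; h(2) = 0 → root; h(3) = 0 → root; h(4) = 0 → root.
Linear factors from roots: (x + 3), (x + 2), (x + 1).
Complete factorization: h(x) = (x + 1)·(x + 2)·(x + 3).
Factor degrees with multiplicity: 1 + 1 + 1 = 3.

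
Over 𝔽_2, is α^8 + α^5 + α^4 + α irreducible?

No

Write m(α) = α^8 + α^5 + α^4 + α.
Check for roots in 𝔽_2: m(0) = 0 → root; m(1) = 0 → root.
m(0) = 0, so (α) divides m(α); m is reducible.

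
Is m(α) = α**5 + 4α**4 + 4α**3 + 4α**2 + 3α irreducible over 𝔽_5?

No

Check for roots in 𝔽_5: m(0) = 0 → root; m(1) = 1; m(2) = 0 → root; m(3) = 0 → root; m(4) = 0 → root.
m(0) = 0, so (α) divides m(α); m is reducible.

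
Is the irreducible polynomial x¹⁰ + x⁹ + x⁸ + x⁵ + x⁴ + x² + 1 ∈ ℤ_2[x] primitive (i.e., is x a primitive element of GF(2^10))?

Write f(x) = x¹⁰ + x⁹ + x⁸ + x⁵ + x⁴ + x² + 1.
|GF(2^10)^×| = 2^10 − 1 = 1023. Prime factorization: 1023 = 3·11·31.
f is primitive ⇔ x has order 1023 in GF(2)[x]/(f), i.e. x^(1023/q) ≠ 1 for each prime q | 1023.
x^(341) mod f = 1
x^(93) mod f = x⁸ + x⁵ + x³ + x² + x.
x^(33) mod f = x⁸ + x⁶ + x² + 1.
Since x^(341) = 1, the order of x divides 341 < 1023; not primitive.

No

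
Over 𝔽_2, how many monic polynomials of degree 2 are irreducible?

x^(2^2) − x is the product of all monic irreducibles of degree dividing 2; Möbius inversion gives N = (1/2) Σ μ(2/d)·2^d.
Divisors of 2: 1, 2; μ(2/d) for each: -1, 1.
Σ = − 2^1 + 2^2 = 2.
N = 2/2 = 1.

1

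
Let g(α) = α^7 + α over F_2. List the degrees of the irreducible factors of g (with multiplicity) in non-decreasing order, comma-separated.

Roots in F_2: g(0) = 0 → root; g(1) = 0 → root.
Linear factors from roots: (α), (α + 1).
Complete factorization: g(α) = (α)·(α + 1)^2·(α^2 + α + 1)^2.
Factor degrees with multiplicity: 1 + 1 + 1 + 2 + 2 = 7.

1, 1, 1, 2, 2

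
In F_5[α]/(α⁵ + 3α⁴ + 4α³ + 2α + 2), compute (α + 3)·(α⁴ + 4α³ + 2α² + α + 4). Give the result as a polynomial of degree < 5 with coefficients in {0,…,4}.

4α^4 + 2α^2

Multiply in F_5[α]: (α + 3)·(α⁴ + 4α³ + 2α² + α + 4) = α⁵ + 2α⁴ + 4α³ + 2α² + 2α + 2.
Reduce using α⁵ ≡ 2α⁴ + α³ + 3α + 3 (mod α⁵ + 3α⁴ + 4α³ + 2α + 2).
Reduced: 4α⁴ + 2α².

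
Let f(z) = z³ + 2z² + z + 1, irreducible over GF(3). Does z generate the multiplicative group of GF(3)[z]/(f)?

Yes

|GF(3^3)^×| = 3^3 − 1 = 26. Prime factorization: 26 = 2·13.
f is primitive ⇔ z has order 26 in GF(3)[z]/(f), i.e. z^(26/q) ≠ 1 for each prime q | 26.
z^(13) mod f = 2.
z^(2) mod f = z².
None equal 1, so z has full order 26; f is primitive.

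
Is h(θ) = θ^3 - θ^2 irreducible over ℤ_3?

No

Check for roots in ℤ_3: h(0) = 0 → root; h(1) = 0 → root; h(2) = 1.
h(0) = 0, so (θ) divides h(θ); h is reducible.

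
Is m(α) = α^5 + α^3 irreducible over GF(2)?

Check for roots in GF(2): m(0) = 0 → root; m(1) = 0 → root.
m(0) = 0, so (α) divides m(α); m is reducible.

No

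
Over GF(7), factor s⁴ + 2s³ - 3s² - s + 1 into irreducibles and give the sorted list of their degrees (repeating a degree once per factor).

1, 3

Write h(s) = s⁴ + 2s³ - 3s² - s + 1.
Linear factors from roots: (s - 1).
Complete factorization: h(s) = (s - 1)·(s³ + 3s² - 1).
Factor degrees with multiplicity: 1 + 3 = 4.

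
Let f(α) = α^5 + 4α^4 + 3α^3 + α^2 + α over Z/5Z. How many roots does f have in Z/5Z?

4

Evaluate at each of the 5 elements of Z/5Z:
f(0) = 0 → root; f(1) = 0 → root; f(2) = 1; f(3) = 0 → root; f(4) = 0 → root.
Roots: {0, 1, 3, 4}.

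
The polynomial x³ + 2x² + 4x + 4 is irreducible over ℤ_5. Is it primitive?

No

Write f(x) = x³ + 2x² + 4x + 4.
|GF(5^3)^×| = 5^3 − 1 = 124. Prime factorization: 124 = 2^2·31.
f is primitive ⇔ x has order 124 in GF(5)[x]/(f), i.e. x^(124/q) ≠ 1 for each prime q | 124.
x^(62) mod f = 1
x^(4) mod f = 4x + 3.
Since x^(62) = 1, the order of x divides 62 < 124; not primitive.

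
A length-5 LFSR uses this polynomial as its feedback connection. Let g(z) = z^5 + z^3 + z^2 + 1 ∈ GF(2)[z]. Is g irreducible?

Check for roots in GF(2): g(0) = 1; g(1) = 0 → root.
g(1) = 0, so (z − 1) divides g(z); g is reducible.

No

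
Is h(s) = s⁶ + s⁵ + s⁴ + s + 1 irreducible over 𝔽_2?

Check for roots in 𝔽_2: h(0) = 1; h(1) = 1.
No roots, so no linear factors.
Monic irreducibles of degree 2 over GF(2): s² + s + 1.
None of them divide h (all give nonzero remainder).
Monic irreducibles of degree 3 over GF(2): s³ + s + 1, s³ + s² + 1.
None of them divide h (all give nonzero remainder).
No irreducible factor of degree ≤ 3 exists, so h is irreducible over GF(2).

Yes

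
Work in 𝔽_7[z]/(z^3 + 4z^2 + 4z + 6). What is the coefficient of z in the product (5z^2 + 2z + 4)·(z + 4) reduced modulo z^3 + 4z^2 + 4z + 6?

Multiply in 𝔽_7[z]: (5z^2 + 2z + 4)·(z + 4) = 5z^3 + z^2 + 5z + 2.
Reduce using z^3 ≡ 3z^2 + 3z + 1 (mod z^3 + 4z^2 + 4z + 6).
Reduced: 2z^2 + 6z.

6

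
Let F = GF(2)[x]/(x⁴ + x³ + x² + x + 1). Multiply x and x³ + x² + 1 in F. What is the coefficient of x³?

Multiply in GF(2)[x]: (x)·(x³ + x² + 1) = x⁴ + x³ + x.
Reduce using x⁴ ≡ x³ + x² + x + 1 (mod x⁴ + x³ + x² + x + 1).
Reduced: x² + 1.

0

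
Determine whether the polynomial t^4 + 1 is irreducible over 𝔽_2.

Write h(t) = t^4 + 1.
Check for roots in 𝔽_2: h(0) = 1; h(1) = 0 → root.
h(1) = 0, so (t − 1) divides h(t); h is reducible.

No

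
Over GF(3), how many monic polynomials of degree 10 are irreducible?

5880

x^(3^10) − x is the product of all monic irreducibles of degree dividing 10; Möbius inversion gives N = (1/10) Σ μ(10/d)·3^d.
Divisors of 10: 1, 2, 5, 10; μ(10/d) for each: 1, -1, -1, 1.
Σ = 3^1 − 3^2 − 3^5 + 3^10 = 58800.
N = 58800/10 = 5880.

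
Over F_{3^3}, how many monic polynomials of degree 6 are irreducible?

x^(27^6) − x is the product of all monic irreducibles of degree dividing 6; Möbius inversion gives N = (1/6) Σ μ(6/d)·27^d.
Divisors of 6: 1, 2, 3, 6; μ(6/d) for each: 1, -1, -1, 1.
Σ = 27^1 − 27^2 − 27^3 + 27^6 = 387400104.
N = 387400104/6 = 64566684.

64566684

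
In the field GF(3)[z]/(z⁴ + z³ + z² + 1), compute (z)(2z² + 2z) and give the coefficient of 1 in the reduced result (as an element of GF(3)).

0

Multiply in GF(3)[z]: (z)·(2z² + 2z) = 2z³ + 2z².
Reduced: 2z³ + 2z².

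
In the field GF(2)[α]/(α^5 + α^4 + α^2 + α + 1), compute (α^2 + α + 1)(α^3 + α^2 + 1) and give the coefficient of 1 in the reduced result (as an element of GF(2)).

0

Multiply in GF(2)[α]: (α^2 + α + 1)·(α^3 + α^2 + 1) = α^5 + α + 1.
Reduce using α^5 ≡ α^4 + α^2 + α + 1 (mod α^5 + α^4 + α^2 + α + 1).
Reduced: α^4 + α^2.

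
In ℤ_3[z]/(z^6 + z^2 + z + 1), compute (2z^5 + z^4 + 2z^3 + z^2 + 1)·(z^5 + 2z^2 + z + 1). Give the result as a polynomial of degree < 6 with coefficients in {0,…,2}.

Multiply in ℤ_3[z]: (2z^5 + z^4 + 2z^3 + z^2 + 1)·(z^5 + 2z^2 + z + 1) = 2z^10 + z^9 + 2z^8 + 2z^7 + z^6 + 2z^5 + 2z^4 + z + 1.
Reduce using z^6 ≡ 2z^2 + 2z + 2 (mod z^6 + z^2 + z + 1).
Reduced: 2z^5 + z^3 + 2.

2z^5 + z^3 + 2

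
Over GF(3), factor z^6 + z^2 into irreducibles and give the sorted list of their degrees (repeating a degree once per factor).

1, 1, 2, 2

Write f(z) = z^6 + z^2.
Roots in GF(3): f(0) = 0 → root; f(1) = 2; f(2) = 2.
Linear factors from roots: (z).
Complete factorization: f(z) = (z)^2·(z^2 + z + 2)·(z^2 + 2z + 2).
Factor degrees with multiplicity: 1 + 1 + 2 + 2 = 6.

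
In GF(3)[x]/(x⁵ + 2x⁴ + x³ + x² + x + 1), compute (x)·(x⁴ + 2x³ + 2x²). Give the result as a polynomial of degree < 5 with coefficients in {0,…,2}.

x^3 + 2x^2 + 2x + 2

Multiply in GF(3)[x]: (x)·(x⁴ + 2x³ + 2x²) = x⁵ + 2x⁴ + 2x³.
Reduce using x⁵ ≡ x⁴ + 2x³ + 2x² + 2x + 2 (mod x⁵ + 2x⁴ + x³ + x² + x + 1).
Reduced: x³ + 2x² + 2x + 2.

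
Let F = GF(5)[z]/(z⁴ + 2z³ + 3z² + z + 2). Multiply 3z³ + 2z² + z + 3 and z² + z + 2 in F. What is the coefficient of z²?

Multiply in GF(5)[z]: (3z³ + 2z² + z + 3)·(z² + z + 2) = 3z⁵ + 4z³ + 3z² + 1.
Reduce using z⁴ ≡ 3z³ + 2z² + 4z + 3 (mod z⁴ + 2z³ + 3z² + z + 2).
Reduced: 2z³ + 3z² + 3.

3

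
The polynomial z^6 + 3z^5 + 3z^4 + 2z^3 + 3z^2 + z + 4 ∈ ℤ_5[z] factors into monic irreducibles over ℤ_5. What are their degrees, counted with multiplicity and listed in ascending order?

Write h(z) = z^6 + 3z^5 + 3z^4 + 2z^3 + 3z^2 + z + 4.
Roots in ℤ_5: h(0) = 4; h(1) = 2; h(2) = 2; h(3) = 4; h(4) = 0 → root.
Linear factors from roots: (z + 1).
Complete factorization: h(z) = (z + 1)·(z^2 + 4z + 2)·(z^3 + 3z^2 + 2z + 2).
Factor degrees with multiplicity: 1 + 2 + 3 = 6.

1, 2, 3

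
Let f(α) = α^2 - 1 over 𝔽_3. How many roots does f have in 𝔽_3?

Evaluate at each of the 3 elements of 𝔽_3:
f(0) = 2; f(1) = 0 → root; f(2) = 0 → root.
Roots: {1, 2}.

2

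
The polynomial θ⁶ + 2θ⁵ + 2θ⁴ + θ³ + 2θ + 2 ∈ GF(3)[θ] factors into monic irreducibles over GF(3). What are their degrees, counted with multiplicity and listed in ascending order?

1, 2, 3

Write h(θ) = θ⁶ + 2θ⁵ + 2θ⁴ + θ³ + 2θ + 2.
Roots in GF(3): h(0) = 2; h(1) = 1; h(2) = 0 → root.
Linear factors from roots: (θ + 1).
Complete factorization: h(θ) = (θ + 1)·(θ² + 1)·(θ³ + θ² + 2).
Factor degrees with multiplicity: 1 + 2 + 3 = 6.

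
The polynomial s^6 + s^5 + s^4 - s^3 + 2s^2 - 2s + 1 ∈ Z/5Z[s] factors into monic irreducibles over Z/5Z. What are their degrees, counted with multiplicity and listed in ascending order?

6

Write g(s) = s^6 + s^5 + s^4 - s^3 + 2s^2 - 2s + 1.
Roots in Z/5Z: g(0) = 1; g(1) = 3; g(2) = 4; g(3) = 4; g(4) = 2.
Complete factorization: g(s) = (s^6 + s^5 + s^4 - s^3 + 2s^2 - 2s + 1).
Factor degrees with multiplicity: 6 = 6.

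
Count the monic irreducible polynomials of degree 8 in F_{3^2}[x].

By the necklace-counting formula, N_9(8) = (1/8) Σ_{d|8} μ(8/d)·9^d.
Divisors of 8: 1, 2, 4, 8; μ(8/d) for each: 0, 0, -1, 1.
Σ = − 9^4 + 9^8 = 43040160.
N = 43040160/8 = 5380020.

5380020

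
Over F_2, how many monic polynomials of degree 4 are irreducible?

3

Gauss's count: N_{2}(4) = (1/4) Σ_{d|4} μ(4/d)·2^d.
Divisors of 4: 1, 2, 4; μ(4/d) for each: 0, -1, 1.
Σ = − 2^2 + 2^4 = 12.
N = 12/4 = 3.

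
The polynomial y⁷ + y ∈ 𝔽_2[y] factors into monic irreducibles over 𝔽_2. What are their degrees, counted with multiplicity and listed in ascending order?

Write h(y) = y⁷ + y.
Roots in 𝔽_2: h(0) = 0 → root; h(1) = 0 → root.
Linear factors from roots: (y), (y + 1).
Complete factorization: h(y) = (y)·(y + 1)^2·(y² + y + 1)^2.
Factor degrees with multiplicity: 1 + 1 + 1 + 2 + 2 = 7.

1, 1, 1, 2, 2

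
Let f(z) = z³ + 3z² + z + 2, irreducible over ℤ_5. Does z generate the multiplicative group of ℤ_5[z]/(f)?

Yes

|GF(5^3)^×| = 5^3 − 1 = 124. Prime factorization: 124 = 2^2·31.
f is primitive ⇔ z has order 124 in GF(5)[z]/(f), i.e. z^(124/q) ≠ 1 for each prime q | 124.
z^(62) mod f = 4.
z^(4) mod f = 3z² + z + 1.
None equal 1, so z has full order 124; f is primitive.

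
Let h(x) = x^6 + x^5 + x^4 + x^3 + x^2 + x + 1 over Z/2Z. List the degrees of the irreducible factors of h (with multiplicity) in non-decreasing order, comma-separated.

Roots in Z/2Z: h(0) = 1; h(1) = 1.
Complete factorization: h(x) = (x^3 + x + 1)·(x^3 + x^2 + 1).
Factor degrees with multiplicity: 3 + 3 = 6.

3, 3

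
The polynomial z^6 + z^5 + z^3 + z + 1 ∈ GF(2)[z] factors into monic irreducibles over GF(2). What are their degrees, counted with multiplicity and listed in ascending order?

Write h(z) = z^6 + z^5 + z^3 + z + 1.
Roots in GF(2): h(0) = 1; h(1) = 1.
Complete factorization: h(z) = (z^2 + z + 1)^3.
Factor degrees with multiplicity: 2 + 2 + 2 = 6.

2, 2, 2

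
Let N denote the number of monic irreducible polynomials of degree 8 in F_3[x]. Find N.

Gauss's count: N_{3}(8) = (1/8) Σ_{d|8} μ(8/d)·3^d.
Divisors of 8: 1, 2, 4, 8; μ(8/d) for each: 0, 0, -1, 1.
Σ = − 3^4 + 3^8 = 6480.
N = 6480/8 = 810.

810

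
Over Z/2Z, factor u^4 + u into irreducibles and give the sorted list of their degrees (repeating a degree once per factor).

1, 1, 2

Write h(u) = u^4 + u.
Roots in Z/2Z: h(0) = 0 → root; h(1) = 0 → root.
Linear factors from roots: (u), (u + 1).
Complete factorization: h(u) = (u)·(u + 1)·(u^2 + u + 1).
Factor degrees with multiplicity: 1 + 1 + 2 = 4.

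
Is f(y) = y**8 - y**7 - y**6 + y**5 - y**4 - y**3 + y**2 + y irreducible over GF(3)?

No

Check for roots in GF(3): f(0) = 0 → root; f(1) = 0 → root; f(2) = 0 → root.
f(0) = 0, so (y) divides f(y); f is reducible.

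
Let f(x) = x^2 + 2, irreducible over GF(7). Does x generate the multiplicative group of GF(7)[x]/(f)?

|GF(7^2)^×| = 7^2 − 1 = 48. Prime factorization: 48 = 2^4·3.
f is primitive ⇔ x has order 48 in GF(7)[x]/(f), i.e. x^(48/q) ≠ 1 for each prime q | 48.
x^(24) mod f = 1
x^(16) mod f = 4.
Since x^(24) = 1, the order of x divides 24 < 48; not primitive.

No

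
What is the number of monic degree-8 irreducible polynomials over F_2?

The number of monic irreducibles of degree 8 over GF(2) is (1/8)·Σ_{d∣8} μ(8/d) 2^d.
Divisors of 8: 1, 2, 4, 8; μ(8/d) for each: 0, 0, -1, 1.
Σ = − 2^4 + 2^8 = 240.
N = 240/8 = 30.

30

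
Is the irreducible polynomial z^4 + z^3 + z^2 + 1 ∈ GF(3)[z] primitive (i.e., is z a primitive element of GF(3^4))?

Write f(z) = z^4 + z^3 + z^2 + 1.
|GF(3^4)^×| = 3^4 − 1 = 80. Prime factorization: 80 = 2^4·5.
f is primitive ⇔ z has order 80 in GF(3)[z]/(f), i.e. z^(80/q) ≠ 1 for each prime q | 80.
z^(40) mod f = 1
z^(16) mod f = 2z^3 + z^2 + z.
Since z^(40) = 1, the order of z divides 40 < 80; not primitive.

No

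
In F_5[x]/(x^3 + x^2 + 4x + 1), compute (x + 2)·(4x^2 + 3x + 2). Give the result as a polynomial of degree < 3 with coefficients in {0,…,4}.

Multiply in F_5[x]: (x + 2)·(4x^2 + 3x + 2) = 4x^3 + x^2 + 3x + 4.
Reduce using x^3 ≡ 4x^2 + x + 4 (mod x^3 + x^2 + 4x + 1).
Reduced: 2x^2 + 2x.

2x^2 + 2x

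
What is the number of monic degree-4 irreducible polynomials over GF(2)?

3

Gauss's count: N_{2}(4) = (1/4) Σ_{d|4} μ(4/d)·2^d.
Divisors of 4: 1, 2, 4; μ(4/d) for each: 0, -1, 1.
Σ = − 2^2 + 2^4 = 12.
N = 12/4 = 3.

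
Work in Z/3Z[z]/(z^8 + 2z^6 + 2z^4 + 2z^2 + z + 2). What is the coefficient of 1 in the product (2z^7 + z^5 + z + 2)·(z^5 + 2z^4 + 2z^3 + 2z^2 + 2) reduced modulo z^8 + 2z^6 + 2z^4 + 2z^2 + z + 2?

Multiply in Z/3Z[z]: (2z^7 + z^5 + z + 2)·(z^5 + 2z^4 + 2z^3 + 2z^2 + 2) = 2z^12 + z^11 + 2z^10 + 2z^8 + z^6 + z^2 + 2z + 1.
Reduce using z^8 ≡ z^6 + z^4 + z^2 + 2z + 1 (mod z^8 + 2z^6 + 2z^4 + 2z^2 + z + 2).
Reduced: 2z^7 + z^4 + z^3 + z.

0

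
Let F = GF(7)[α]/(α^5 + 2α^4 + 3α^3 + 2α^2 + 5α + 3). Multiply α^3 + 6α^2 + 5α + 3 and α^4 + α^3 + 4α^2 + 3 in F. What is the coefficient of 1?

3

Multiply in GF(7)[α]: (α^3 + 6α^2 + 5α + 3)·(α^4 + α^3 + 4α^2 + 3) = α^7 + α^5 + 4α^4 + 5α^3 + 2α^2 + α + 2.
Reduce using α^5 ≡ 5α^4 + 4α^3 + 5α^2 + 2α + 4 (mod α^5 + 2α^4 + 3α^3 + 2α^2 + 5α + 3).
Reduced: 4α^4 + 5α^3 + 5α^2 + 4α + 3.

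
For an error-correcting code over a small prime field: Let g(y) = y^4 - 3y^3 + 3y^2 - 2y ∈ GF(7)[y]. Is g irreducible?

Check for roots in GF(7): g(0) = 0 → root; g(1) = 6; g(2) = 0 → root; g(3) = 0 → root; g(4) = 6; g(5) = 0 → root; g(6) = 2.
g(0) = 0, so (y) divides g(y); g is reducible.

No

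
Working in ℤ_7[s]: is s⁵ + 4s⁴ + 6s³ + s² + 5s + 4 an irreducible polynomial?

No

Write m(s) = s⁵ + 4s⁴ + 6s³ + s² + 5s + 4.
Check for roots in ℤ_7: m(0) = 4; m(1) = 0 → root; m(2) = 1; m(3) = 1; m(4) = 1; m(5) = 3; m(6) = 4.
m(1) = 0, so (s − 1) divides m(s); m is reducible.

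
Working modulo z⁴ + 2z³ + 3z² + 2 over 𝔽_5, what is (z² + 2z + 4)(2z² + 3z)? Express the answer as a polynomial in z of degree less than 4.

3z^3 + 3z^2 + 2z + 1

Multiply in 𝔽_5[z]: (z² + 2z + 4)·(2z² + 3z) = 2z⁴ + 2z³ + 4z² + 2z.
Reduce using z⁴ ≡ 3z³ + 2z² + 3 (mod z⁴ + 2z³ + 3z² + 2).
Reduced: 3z³ + 3z² + 2z + 1.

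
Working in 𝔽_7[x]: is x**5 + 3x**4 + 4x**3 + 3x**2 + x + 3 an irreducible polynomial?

Yes

Write P(x) = x**5 + 3x**4 + 4x**3 + 3x**2 + x + 3.
Check for roots in 𝔽_7: P(0) = 3; P(1) = 1; P(2) = 3; P(3) = 4; P(4) = 3; P(5) = 4; P(6) = 3.
No roots, so no linear factors.
Degree-2 irreducible divisors: test the 21 monic irreducibles of degree 2 over GF(7).
None of them divide P (all give nonzero remainder).
No irreducible factor of degree ≤ 2 exists, so P is irreducible over GF(7).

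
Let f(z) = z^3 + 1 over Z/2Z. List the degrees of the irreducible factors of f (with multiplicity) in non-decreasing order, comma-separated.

Roots in Z/2Z: f(0) = 1; f(1) = 0 → root.
Linear factors from roots: (z + 1).
Complete factorization: f(z) = (z + 1)·(z^2 + z + 1).
Factor degrees with multiplicity: 1 + 2 = 3.

1, 2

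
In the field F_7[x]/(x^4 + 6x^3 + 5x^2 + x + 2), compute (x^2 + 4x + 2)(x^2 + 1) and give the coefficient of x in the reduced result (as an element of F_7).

Multiply in F_7[x]: (x^2 + 4x + 2)·(x^2 + 1) = x^4 + 4x^3 + 3x^2 + 4x + 2.
Reduce using x^4 ≡ x^3 + 2x^2 + 6x + 5 (mod x^4 + 6x^3 + 5x^2 + x + 2).
Reduced: 5x^3 + 5x^2 + 3x.

3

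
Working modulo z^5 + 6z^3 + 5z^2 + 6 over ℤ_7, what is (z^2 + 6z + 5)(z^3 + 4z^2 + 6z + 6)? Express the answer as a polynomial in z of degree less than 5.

3z^4 + z^3 + z^2 + 3z + 3

Multiply in ℤ_7[z]: (z^2 + 6z + 5)·(z^3 + 4z^2 + 6z + 6) = z^5 + 3z^4 + 6z^2 + 3z + 2.
Reduce using z^5 ≡ z^3 + 2z^2 + 1 (mod z^5 + 6z^3 + 5z^2 + 6).
Reduced: 3z^4 + z^3 + z^2 + 3z + 3.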